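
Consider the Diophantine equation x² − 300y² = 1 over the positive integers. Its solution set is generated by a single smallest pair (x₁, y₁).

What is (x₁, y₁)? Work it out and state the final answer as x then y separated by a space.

√300 → a₀=17, period (3,8,3,34); ℓ=4 even so k=3
step 0: (17, 1)  from 17·(1,0) + (0,1)
step 1: (52, 3)  from 3·(17,1) + (1,0)
step 2: (433, 25)  from 8·(52,3) + (17,1)
step 3: (1351, 78)  from 3·(433,25) + (52,3)
→ (1351, 78).  Check: 1351²=1825201, 300·78²=1825200, difference 1.

1351 78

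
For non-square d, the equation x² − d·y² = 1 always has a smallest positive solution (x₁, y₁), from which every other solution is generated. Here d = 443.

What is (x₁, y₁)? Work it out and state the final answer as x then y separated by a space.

[21; 21,42] for √443; ℓ=2 ⇒ convergent index 1
i=0: a=21 ⇒ p=21, q=1
i=1: a=21 ⇒ p=442, q=21
fundamental: x₁=442, y₁=21  (since 195364 − 443·441 = 1)

442 21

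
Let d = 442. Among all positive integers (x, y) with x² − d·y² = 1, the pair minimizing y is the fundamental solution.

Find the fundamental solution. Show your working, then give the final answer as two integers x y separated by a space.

[21; 42] for √442; ℓ=1 ⇒ convergent index 1
k=0  a_k=21  p_k/q_k = 21/1
k=1  a_k=42  p_k/q_k = 883/42
fundamental: x₁=883, y₁=42  (since 779689 − 442·1764 = 1)

883 42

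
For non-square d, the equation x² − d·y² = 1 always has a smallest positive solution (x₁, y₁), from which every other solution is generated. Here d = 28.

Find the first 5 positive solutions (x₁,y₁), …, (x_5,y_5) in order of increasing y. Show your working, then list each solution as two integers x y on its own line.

127 24
32257 6096
8193151 1548360
2081028097 393277344
528572943487 99890897016

d=28: √d = [5; 3,2,3,10] (ℓ=4, even), read p_3/q_3
a_0=5:  p_0=5·1+0=5,  q_0=5·0+1=1
a_1=3:  p_1=3·5+1=16,  q_1=3·1+0=3
a_2=2:  p_2=2·16+5=37,  q_2=2·3+1=7
a_3=3:  p_3=3·37+16=127,  q_3=3·7+3=24
→ (127, 24).  Check: 127²=16129, 28·24²=16128, difference 1.
(x_2, y_2) = (127·127 + 28·24·24, 127·24 + 24·127) = (32257, 6096)
(x_3, y_3) = (127·32257 + 28·24·6096, 127·6096 + 24·32257) = (8193151, 1548360)
(x_4, y_4) = (127·8193151 + 28·24·1548360, 127·1548360 + 24·8193151) = (2081028097, 393277344)
(x_5, y_5) = (127·2081028097 + 28·24·393277344, 127·393277344 + 24·2081028097) = (528572943487, 99890897016)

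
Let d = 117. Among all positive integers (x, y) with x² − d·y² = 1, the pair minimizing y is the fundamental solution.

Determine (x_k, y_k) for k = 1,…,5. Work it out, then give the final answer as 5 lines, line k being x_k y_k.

√117 → a₀=10, period (1,4,2,4,1,20); ℓ=6 even so k=5
a_0=10:  p_0=10·1+0=10,  q_0=10·0+1=1
…
a_2=4:  p_2=4·11+10=54,  q_2=4·1+1=5
…
a_4=4:  p_4=4·119+54=530,  q_4=4·11+5=49
a_5=1:  p_5=1·530+119=649,  q_5=1·49+11=60
→ (649, 60).  Check: 649²=421201, 117·60²=421200, difference 1.
k=2:  x_2 = 649·649+117·60·60 = 842401,  y_2 = 649·60+60·649 = 77880
k=3:  x_3 = 649·842401+117·60·77880 = 1093435849,  y_3 = 649·77880+60·842401 = 101088180
k=4:  x_4 = 649·1093435849+117·60·101088180 = 1419278889601,  y_4 = 649·101088180+60·1093435849 = 131212379760
k=5:  x_5 = 649·1419278889601+117·60·131212379760 = 1842222905266249,  y_5 = 649·131212379760+60·1419278889601 = 170313567840300

649 60
842401 77880
1093435849 101088180
1419278889601 131212379760
1842222905266249 170313567840300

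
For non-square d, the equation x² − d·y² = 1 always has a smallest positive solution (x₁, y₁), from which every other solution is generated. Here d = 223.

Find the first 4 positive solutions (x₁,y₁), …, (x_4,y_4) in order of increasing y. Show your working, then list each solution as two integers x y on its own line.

√223 → a₀=14, period (1,13,1,28); ℓ=4 even so k=3
k=0  a_k=14  p_k/q_k = 14/1
k=1  a_k=1  p_k/q_k = 15/1
k=2  a_k=13  p_k/q_k = 209/14
k=3  a_k=1  p_k/q_k = 224/15
(x₁, y₁) = (224, 15);  224² − 223·15² = 1 ✓
(224+15√223)^2 = 100351 + 6720√223
(224+15√223)^3 = 44957024 + 3010545√223
(224+15√223)^4 = 20140646401 + 1348717440√223

224 15
100351 6720
44957024 3010545
20140646401 1348717440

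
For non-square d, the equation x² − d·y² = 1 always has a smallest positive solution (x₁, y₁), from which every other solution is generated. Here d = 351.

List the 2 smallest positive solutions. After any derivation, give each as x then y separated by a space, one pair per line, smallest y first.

[18; 1,2,1,3,2,2,2,3,1,2,1,36] for √351; ℓ=12 ⇒ convergent index 11
k=0  a_k=18  p_k/q_k = 18/1
k=1  a_k=1  p_k/q_k = 19/1
k=2  a_k=2  p_k/q_k = 56/3
k=3  a_k=1  p_k/q_k = 75/4
…
k=5  a_k=2  p_k/q_k = 637/34
k=6  a_k=2  p_k/q_k = 1555/83
…
k=10  a_k=2  p_k/q_k = 45882/2449
k=11  a_k=1  p_k/q_k = 62425/3332
fundamental: x₁=62425, y₁=3332  (since 3896880625 − 351·11102224 = 1)
n=2: (62425,3332)∘(62425,3332) = (62425·62425+351·3332·3332, 62425·3332+3332·62425) = (7793761249,416000200)

62425 3332
7793761249 416000200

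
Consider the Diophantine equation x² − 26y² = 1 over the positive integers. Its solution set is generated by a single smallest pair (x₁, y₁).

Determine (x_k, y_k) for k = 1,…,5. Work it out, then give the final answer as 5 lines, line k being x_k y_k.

d=26: √d = [5; 10] (ℓ=1, odd), read p_1/q_1
a_0=5:  p_0=5·1+0=5,  q_0=5·0+1=1
a_1=10:  p_1=10·5+1=51,  q_1=10·1+0=10
→ (51, 10).  Check: 51²=2601, 26·10²=2600, difference 1.
n=2: (51,10)∘(51,10) = (51·51+26·10·10, 51·10+10·51) = (5201,1020)
n=3: (5201,1020)∘(51,10) = (51·5201+26·10·1020, 51·1020+10·5201) = (530451,104030)
n=4: (530451,104030)∘(51,10) = (51·530451+26·10·104030, 51·104030+10·530451) = (54100801,10610040)
n=5: (54100801,10610040)∘(51,10) = (51·54100801+26·10·10610040, 51·10610040+10·54100801) = (5517751251,1082120050)

51 10
5201 1020
530451 104030
54100801 10610040
5517751251 1082120050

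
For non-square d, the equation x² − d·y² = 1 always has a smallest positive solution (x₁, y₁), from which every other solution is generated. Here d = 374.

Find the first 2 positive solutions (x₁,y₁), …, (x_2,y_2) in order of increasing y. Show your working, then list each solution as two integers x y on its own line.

[19; 2,1,18,1,2,38] for √374; ℓ=6 ⇒ convergent index 5
a_0=19:  p_0=19·1+0=19,  q_0=19·0+1=1
a_1=2:  p_1=2·19+1=39,  q_1=2·1+0=2
a_2=1:  p_2=1·39+19=58,  q_2=1·2+1=3
…
a_4=1:  p_4=1·1083+58=1141,  q_4=1·56+3=59
a_5=2:  p_5=2·1141+1083=3365,  q_5=2·59+56=174
→ (3365, 174).  Check: 3365²=11323225, 374·174²=11323224, difference 1.
n=2: (3365,174)∘(3365,174) = (3365·3365+374·174·174, 3365·174+174·3365) = (22646449,1171020)

3365 174
22646449 1171020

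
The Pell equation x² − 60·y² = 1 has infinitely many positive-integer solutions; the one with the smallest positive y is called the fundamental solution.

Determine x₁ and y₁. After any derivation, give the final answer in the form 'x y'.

31 4

√60 = [7; 1,2,1,14, …], period ℓ=4 (even) → k=3
k=0  a_k=7  p_k/q_k = 7/1
…
k=2  a_k=2  p_k/q_k = 23/3
k=3  a_k=1  p_k/q_k = 31/4
fundamental: x₁=31, y₁=4  (since 961 − 60·16 = 1)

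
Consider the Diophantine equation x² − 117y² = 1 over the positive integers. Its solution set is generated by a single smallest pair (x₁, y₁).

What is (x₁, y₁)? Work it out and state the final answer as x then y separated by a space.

√117 → a₀=10, period (1,4,2,4,1,20); ℓ=6 even so k=5
step 0: (10, 1)  from 10·(1,0) + (0,1)
step 1: (11, 1)  from 1·(10,1) + (1,0)
step 2: (54, 5)  from 4·(11,1) + (10,1)
step 3: (119, 11)  from 2·(54,5) + (11,1)
step 4: (530, 49)  from 4·(119,11) + (54,5)
step 5: (649, 60)  from 1·(530,49) + (119,11)
(x₁, y₁) = (649, 60);  649² − 117·60² = 1 ✓

649 60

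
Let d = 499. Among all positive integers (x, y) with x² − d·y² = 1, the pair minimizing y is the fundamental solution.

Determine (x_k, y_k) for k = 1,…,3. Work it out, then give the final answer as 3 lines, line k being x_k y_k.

[22; 2,1,21,1,2,44] for √499; ℓ=6 ⇒ convergent index 5
i=0: a=22 ⇒ p=22, q=1
i=1: a=2 ⇒ p=45, q=2
i=2: a=1 ⇒ p=67, q=3
i=3: a=21 ⇒ p=1452, q=65
i=4: a=1 ⇒ p=1519, q=68
i=5: a=2 ⇒ p=4490, q=201
(x₁, y₁) = (4490, 201);  4490² − 499·201² = 1 ✓
n=2: (4490,201)∘(4490,201) = (4490·4490+499·201·201, 4490·201+201·4490) = (40320199,1804980)
n=3: (40320199,1804980)∘(4490,201) = (4490·40320199+499·201·1804980, 4490·1804980+201·40320199) = (362075382530,16208720199)

4490 201
40320199 1804980
362075382530 16208720199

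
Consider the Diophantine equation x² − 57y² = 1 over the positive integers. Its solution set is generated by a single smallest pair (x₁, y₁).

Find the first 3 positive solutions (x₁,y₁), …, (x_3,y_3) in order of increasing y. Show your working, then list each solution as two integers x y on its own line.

d=57: √d = [7; 1,1,4,1,1,14] (ℓ=6, even), read p_5/q_5
a_0=7:  p_0=7·1+0=7,  q_0=7·0+1=1
a_1=1:  p_1=1·7+1=8,  q_1=1·1+0=1
a_2=1:  p_2=1·8+7=15,  q_2=1·1+1=2
a_3=4:  p_3=4·15+8=68,  q_3=4·2+1=9
a_4=1:  p_4=1·68+15=83,  q_4=1·9+2=11
a_5=1:  p_5=1·83+68=151,  q_5=1·11+9=20
fundamental: x₁=151, y₁=20  (since 22801 − 57·400 = 1)
k=2:  x_2 = 151·151+57·20·20 = 45601,  y_2 = 151·20+20·151 = 6040
k=3:  x_3 = 151·45601+57·20·6040 = 13771351,  y_3 = 151·6040+20·45601 = 1824060

151 20
45601 6040
13771351 1824060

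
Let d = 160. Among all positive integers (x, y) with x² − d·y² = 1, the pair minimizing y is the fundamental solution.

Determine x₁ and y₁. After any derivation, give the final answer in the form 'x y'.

721 57

√160 = [12; 1,1,1,5,1,1,1,24, …], period ℓ=8 (even) → k=7
i=0: a=12 ⇒ p=12, q=1
i=1: a=1 ⇒ p=13, q=1
…
i=4: a=5 ⇒ p=215, q=17
…
i=6: a=1 ⇒ p=468, q=37
i=7: a=1 ⇒ p=721, q=57
fundamental: x₁=721, y₁=57  (since 519841 − 160·3249 = 1)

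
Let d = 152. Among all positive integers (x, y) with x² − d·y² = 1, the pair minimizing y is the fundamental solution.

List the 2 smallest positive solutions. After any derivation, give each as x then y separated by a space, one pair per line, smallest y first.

√152 → a₀=12, period (3,24); ℓ=2 even so k=1
step 0: (12, 1)  from 12·(1,0) + (0,1)
step 1: (37, 3)  from 3·(12,1) + (1,0)
(x₁, y₁) = (37, 3);  37² − 152·3² = 1 ✓
(37+3√152)^2 = 2737 + 222√152

37 3
2737 222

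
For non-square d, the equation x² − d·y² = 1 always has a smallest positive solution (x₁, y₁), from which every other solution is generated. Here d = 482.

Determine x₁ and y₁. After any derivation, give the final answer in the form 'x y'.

483 22

[21; 1,20,1,42] for √482; ℓ=4 ⇒ convergent index 3
i=0: a=21 ⇒ p=21, q=1
…
i=2: a=20 ⇒ p=461, q=21
i=3: a=1 ⇒ p=483, q=22
→ (483, 22).  Check: 483²=233289, 482·22²=233288, difference 1.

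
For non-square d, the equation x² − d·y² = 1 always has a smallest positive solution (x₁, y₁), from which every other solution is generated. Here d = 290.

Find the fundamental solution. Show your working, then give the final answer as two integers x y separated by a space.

579 34

d=290: √d = [17; 34] (ℓ=1, odd), read p_1/q_1
i=0: a=17 ⇒ p=17, q=1
i=1: a=34 ⇒ p=579, q=34
→ (579, 34).  Check: 579²=335241, 290·34²=335240, difference 1.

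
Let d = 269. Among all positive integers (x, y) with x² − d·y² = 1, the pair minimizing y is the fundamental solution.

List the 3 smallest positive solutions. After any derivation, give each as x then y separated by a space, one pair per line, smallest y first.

13449 820
361751201 22056360
9730383791049 593271970460

√269 = [16; 2,2,32, …], period ℓ=3 (odd) → k=5
a_0=16:  p_0=16·1+0=16,  q_0=16·0+1=1
a_1=2:  p_1=2·16+1=33,  q_1=2·1+0=2
…
a_3=32:  p_3=32·82+33=2657,  q_3=32·5+2=162
a_4=2:  p_4=2·2657+82=5396,  q_4=2·162+5=329
a_5=2:  p_5=2·5396+2657=13449,  q_5=2·329+162=820
fundamental: x₁=13449, y₁=820  (since 180875601 − 269·672400 = 1)
(x_2, y_2) = (13449·13449 + 269·820·820, 13449·820 + 820·13449) = (361751201, 22056360)
(x_3, y_3) = (13449·361751201 + 269·820·22056360, 13449·22056360 + 820·361751201) = (9730383791049, 593271970460)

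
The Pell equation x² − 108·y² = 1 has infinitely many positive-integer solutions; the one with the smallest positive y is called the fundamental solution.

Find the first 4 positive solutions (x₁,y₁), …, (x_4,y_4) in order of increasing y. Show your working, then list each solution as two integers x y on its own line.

d=108: √d = [10; 2,1,1,4,1,1,2,20] (ℓ=8, even), read p_7/q_7
step 0: (10, 1)  from 10·(1,0) + (0,1)
step 1: (21, 2)  from 2·(10,1) + (1,0)
…
step 4: (239, 23)  from 4·(52,5) + (31,3)
step 5: (291, 28)  from 1·(239,23) + (52,5)
step 6: (530, 51)  from 1·(291,28) + (239,23)
step 7: (1351, 130)  from 2·(530,51) + (291,28)
fundamental: x₁=1351, y₁=130  (since 1825201 − 108·16900 = 1)
n=2: (1351,130)∘(1351,130) = (1351·1351+108·130·130, 1351·130+130·1351) = (3650401,351260)
n=3: (3650401,351260)∘(1351,130) = (1351·3650401+108·130·351260, 1351·351260+130·3650401) = (9863382151,949104390)
n=4: (9863382151,949104390)∘(1351,130) = (1351·9863382151+108·130·949104390, 1351·949104390+130·9863382151) = (26650854921601,2564479710520)

1351 130
3650401 351260
9863382151 949104390
26650854921601 2564479710520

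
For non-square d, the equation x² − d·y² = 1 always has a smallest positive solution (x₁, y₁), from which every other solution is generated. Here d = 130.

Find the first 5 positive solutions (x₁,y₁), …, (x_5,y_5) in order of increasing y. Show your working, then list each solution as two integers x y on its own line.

[11; 2,2,22] for √130; ℓ=3 ⇒ convergent index 5
a_0=11:  p_0=11·1+0=11,  q_0=11·0+1=1
a_1=2:  p_1=2·11+1=23,  q_1=2·1+0=2
…
a_3=22:  p_3=22·57+23=1277,  q_3=22·5+2=112
a_4=2:  p_4=2·1277+57=2611,  q_4=2·112+5=229
a_5=2:  p_5=2·2611+1277=6499,  q_5=2·229+112=570
fundamental: x₁=6499, y₁=570  (since 42237001 − 130·324900 = 1)
(6499+570√130)^2 = 84474001 + 7408860√130
(6499+570√130)^3 = 1097993058499 + 96300361710√130
(6499+570√130)^4 = 14271713689896001 + 1251712094097720√130
(6499+570√130)^5 = 185503733443275162499 + 16269753702781802850√130

6499 570
84474001 7408860
1097993058499 96300361710
14271713689896001 1251712094097720
185503733443275162499 16269753702781802850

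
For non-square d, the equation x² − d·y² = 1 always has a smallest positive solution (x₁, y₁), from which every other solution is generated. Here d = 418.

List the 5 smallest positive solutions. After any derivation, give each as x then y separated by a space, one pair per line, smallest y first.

√418 → a₀=20, period (2,4,20,4,2,40); ℓ=6 even so k=5
step 0: (20, 1)  from 20·(1,0) + (0,1)
…
step 2: (184, 9)  from 4·(41,2) + (20,1)
step 3: (3721, 182)  from 20·(184,9) + (41,2)
step 4: (15068, 737)  from 4·(3721,182) + (184,9)
step 5: (33857, 1656)  from 2·(15068,737) + (3721,182)
(x₁, y₁) = (33857, 1656);  33857² − 418·1656² = 1 ✓
k=2:  x_2 = 33857·33857+418·1656·1656 = 2292592897,  y_2 = 33857·1656+1656·33857 = 112134384
k=3:  x_3 = 33857·2292592897+418·1656·112134384 = 155240635393601,  y_3 = 33857·112134384+1656·2292592897 = 7593067676520
k=4:  x_4 = 33857·155240635393601+418·1656·7593067676520 = 10511964382749705217,  y_4 = 33857·7593067676520+1656·155240635393601 = 514156984535740896
k=5:  x_5 = 33857·10511964382749705217+418·1656·514156984535740896 = 711807156058272903670337,  y_5 = 33857·514156984535740896+1656·10511964382749705217 = 34815626043260091355224

33857 1656
2292592897 112134384
155240635393601 7593067676520
10511964382749705217 514156984535740896
711807156058272903670337 34815626043260091355224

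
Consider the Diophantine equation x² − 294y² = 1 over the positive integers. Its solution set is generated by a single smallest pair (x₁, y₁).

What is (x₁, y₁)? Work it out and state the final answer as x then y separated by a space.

4801 280

√294 = [17; 6,1,4,1,6,34, …], period ℓ=6 (even) → k=5
a_0=17:  p_0=17·1+0=17,  q_0=17·0+1=1
…
a_4=1:  p_4=1·583+120=703,  q_4=1·34+7=41
a_5=6:  p_5=6·703+583=4801,  q_5=6·41+34=280
→ (4801, 280).  Check: 4801²=23049601, 294·280²=23049600, difference 1.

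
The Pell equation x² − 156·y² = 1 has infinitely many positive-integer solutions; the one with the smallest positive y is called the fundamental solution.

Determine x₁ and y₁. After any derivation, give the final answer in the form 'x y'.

25 2

[12; 2,24] for √156; ℓ=2 ⇒ convergent index 1
step 0: (12, 1)  from 12·(1,0) + (0,1)
step 1: (25, 2)  from 2·(12,1) + (1,0)
fundamental: x₁=25, y₁=2  (since 625 − 156·4 = 1)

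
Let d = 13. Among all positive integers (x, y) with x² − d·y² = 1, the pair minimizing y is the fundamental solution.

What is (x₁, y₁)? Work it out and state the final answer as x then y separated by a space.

√13 → a₀=3, period (1,1,1,1,6); ℓ=5 odd so k=9
i=0: a=3 ⇒ p=3, q=1
i=1: a=1 ⇒ p=4, q=1
i=2: a=1 ⇒ p=7, q=2
…
i=5: a=6 ⇒ p=119, q=33
…
i=7: a=1 ⇒ p=256, q=71
i=8: a=1 ⇒ p=393, q=109
i=9: a=1 ⇒ p=649, q=180
→ (649, 180).  Check: 649²=421201, 13·180²=421200, difference 1.

649 180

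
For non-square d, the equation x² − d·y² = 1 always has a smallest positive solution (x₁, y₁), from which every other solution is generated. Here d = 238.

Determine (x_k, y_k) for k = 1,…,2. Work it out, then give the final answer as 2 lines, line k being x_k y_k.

√238 → a₀=15, period (2,2,1,14,1,2,2,30); ℓ=8 even so k=7
k=0  a_k=15  p_k/q_k = 15/1
k=1  a_k=2  p_k/q_k = 31/2
k=2  a_k=2  p_k/q_k = 77/5
k=3  a_k=1  p_k/q_k = 108/7
k=4  a_k=14  p_k/q_k = 1589/103
k=5  a_k=1  p_k/q_k = 1697/110
k=6  a_k=2  p_k/q_k = 4983/323
k=7  a_k=2  p_k/q_k = 11663/756
→ (11663, 756).  Check: 11663²=136025569, 238·756²=136025568, difference 1.
n=2: (11663,756)∘(11663,756) = (11663·11663+238·756·756, 11663·756+756·11663) = (272051137,17634456)

11663 756
272051137 17634456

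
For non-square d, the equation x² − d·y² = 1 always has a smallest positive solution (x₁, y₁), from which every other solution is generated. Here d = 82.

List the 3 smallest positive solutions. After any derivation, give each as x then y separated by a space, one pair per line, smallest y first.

√82 → a₀=9, period (18); ℓ=1 odd so k=1
i=0: a=9 ⇒ p=9, q=1
i=1: a=18 ⇒ p=163, q=18
(x₁, y₁) = (163, 18);  163² − 82·18² = 1 ✓
k=2:  x_2 = 163·163+82·18·18 = 53137,  y_2 = 163·18+18·163 = 5868
k=3:  x_3 = 163·53137+82·18·5868 = 17322499,  y_3 = 163·5868+18·53137 = 1912950

163 18
53137 5868
17322499 1912950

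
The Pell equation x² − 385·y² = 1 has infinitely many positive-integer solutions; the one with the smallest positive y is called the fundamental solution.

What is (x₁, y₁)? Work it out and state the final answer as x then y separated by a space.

√385 → a₀=19, period (1,1,1,1,1,…,1,1,38); ℓ=16 even so k=15
i=0: a=19 ⇒ p=19, q=1
i=1: a=1 ⇒ p=20, q=1
i=2: a=1 ⇒ p=39, q=2
…
i=4: a=1 ⇒ p=98, q=5
…
i=6: a=3 ⇒ p=569, q=29
i=7: a=1 ⇒ p=726, q=37
i=8: a=2 ⇒ p=2021, q=103
i=9: a=1 ⇒ p=2747, q=140
i=10: a=3 ⇒ p=10262, q=523
i=11: a=1 ⇒ p=13009, q=663
i=12: a=1 ⇒ p=23271, q=1186
…
i=14: a=1 ⇒ p=59551, q=3035
i=15: a=1 ⇒ p=95831, q=4884
fundamental: x₁=95831, y₁=4884  (since 9183580561 − 385·23853456 = 1)

95831 4884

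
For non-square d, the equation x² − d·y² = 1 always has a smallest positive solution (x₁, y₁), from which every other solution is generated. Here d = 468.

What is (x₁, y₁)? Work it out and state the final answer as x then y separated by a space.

d=468: √d = [21; 1,1,1,2,1,1,1,42] (ℓ=8, even), read p_7/q_7
i=0: a=21 ⇒ p=21, q=1
…
i=3: a=1 ⇒ p=65, q=3
i=4: a=2 ⇒ p=173, q=8
i=5: a=1 ⇒ p=238, q=11
i=6: a=1 ⇒ p=411, q=19
i=7: a=1 ⇒ p=649, q=30
→ (649, 30).  Check: 649²=421201, 468·30²=421200, difference 1.

649 30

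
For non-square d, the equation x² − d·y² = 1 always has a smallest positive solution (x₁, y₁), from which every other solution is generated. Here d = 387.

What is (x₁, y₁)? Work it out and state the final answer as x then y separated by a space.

3482 177

d=387: √d = [19; 1,2,19,2,1,38] (ℓ=6, even), read p_5/q_5
k=0  a_k=19  p_k/q_k = 19/1
…
k=2  a_k=2  p_k/q_k = 59/3
k=3  a_k=19  p_k/q_k = 1141/58
k=4  a_k=2  p_k/q_k = 2341/119
k=5  a_k=1  p_k/q_k = 3482/177
(x₁, y₁) = (3482, 177);  3482² − 387·177² = 1 ✓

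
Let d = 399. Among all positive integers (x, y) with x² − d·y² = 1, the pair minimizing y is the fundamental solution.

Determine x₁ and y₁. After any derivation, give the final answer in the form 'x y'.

20 1

[19; 1,38] for √399; ℓ=2 ⇒ convergent index 1
a_0=19:  p_0=19·1+0=19,  q_0=19·0+1=1
a_1=1:  p_1=1·19+1=20,  q_1=1·1+0=1
(x₁, y₁) = (20, 1);  20² − 399·1² = 1 ✓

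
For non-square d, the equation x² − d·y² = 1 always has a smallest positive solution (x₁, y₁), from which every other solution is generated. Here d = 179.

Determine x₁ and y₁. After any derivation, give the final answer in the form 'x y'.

4190210 313191

√179 → a₀=13, period (2,1,1,1,3,…,1,2,26); ℓ=14 even so k=13
a_0=13:  p_0=13·1+0=13,  q_0=13·0+1=1
a_1=2:  p_1=2·13+1=27,  q_1=2·1+0=2
a_2=1:  p_2=1·27+13=40,  q_2=1·2+1=3
a_3=1:  p_3=1·40+27=67,  q_3=1·3+2=5
a_4=1:  p_4=1·67+40=107,  q_4=1·5+3=8
…
a_8=5:  p_8=5·26999+2047=137042,  q_8=5·2018+153=10243
a_9=3:  p_9=3·137042+26999=438125,  q_9=3·10243+2018=32747
a_10=1:  p_10=1·438125+137042=575167,  q_10=1·32747+10243=42990
a_11=1:  p_11=1·575167+438125=1013292,  q_11=1·42990+32747=75737
a_12=1:  p_12=1·1013292+575167=1588459,  q_12=1·75737+42990=118727
a_13=2:  p_13=2·1588459+1013292=4190210,  q_13=2·118727+75737=313191
→ (4190210, 313191).  Check: 4190210²=17557859844100, 179·313191²=17557859844099, difference 1.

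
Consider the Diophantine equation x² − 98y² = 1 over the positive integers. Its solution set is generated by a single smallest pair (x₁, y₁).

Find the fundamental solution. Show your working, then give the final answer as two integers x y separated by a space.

√98 = [9; 1,8,1,18, …], period ℓ=4 (even) → k=3
a_0=9:  p_0=9·1+0=9,  q_0=9·0+1=1
a_1=1:  p_1=1·9+1=10,  q_1=1·1+0=1
a_2=8:  p_2=8·10+9=89,  q_2=8·1+1=9
a_3=1:  p_3=1·89+10=99,  q_3=1·9+1=10
fundamental: x₁=99, y₁=10  (since 9801 − 98·100 = 1)

99 10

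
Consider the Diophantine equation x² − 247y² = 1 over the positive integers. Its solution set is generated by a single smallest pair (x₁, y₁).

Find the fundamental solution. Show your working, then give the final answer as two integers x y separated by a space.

√247 = [15; 1,2,1,1,9,1,9,1,1,2,1,30, …], period ℓ=12 (even) → k=11
step 0: (15, 1)  from 15·(1,0) + (0,1)
…
step 2: (47, 3)  from 2·(16,1) + (15,1)
…
step 4: (110, 7)  from 1·(63,4) + (47,3)
…
step 6: (1163, 74)  from 1·(1053,67) + (110,7)
step 7: (11520, 733)  from 9·(1163,74) + (1053,67)
…
step 10: (61089, 3887)  from 2·(24203,1540) + (12683,807)
step 11: (85292, 5427)  from 1·(61089,3887) + (24203,1540)
→ (85292, 5427).  Check: 85292²=7274725264, 247·5427²=7274725263, difference 1.

85292 5427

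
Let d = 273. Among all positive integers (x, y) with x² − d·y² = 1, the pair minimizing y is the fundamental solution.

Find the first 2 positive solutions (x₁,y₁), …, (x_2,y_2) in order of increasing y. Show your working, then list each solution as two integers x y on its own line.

727 44
1057057 63976

d=273: √d = [16; 1,1,10,1,1,32] (ℓ=6, even), read p_5/q_5
i=0: a=16 ⇒ p=16, q=1
i=1: a=1 ⇒ p=17, q=1
i=2: a=1 ⇒ p=33, q=2
i=3: a=10 ⇒ p=347, q=21
i=4: a=1 ⇒ p=380, q=23
i=5: a=1 ⇒ p=727, q=44
fundamental: x₁=727, y₁=44  (since 528529 − 273·1936 = 1)
n=2: (727,44)∘(727,44) = (727·727+273·44·44, 727·44+44·727) = (1057057,63976)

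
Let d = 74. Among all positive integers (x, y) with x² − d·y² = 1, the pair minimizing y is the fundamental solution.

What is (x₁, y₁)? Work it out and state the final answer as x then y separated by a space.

3699 430

[8; 1,1,1,1,16] for √74; ℓ=5 ⇒ convergent index 9
step 0: (8, 1)  from 8·(1,0) + (0,1)
step 1: (9, 1)  from 1·(8,1) + (1,0)
step 2: (17, 2)  from 1·(9,1) + (8,1)
step 3: (26, 3)  from 1·(17,2) + (9,1)
step 4: (43, 5)  from 1·(26,3) + (17,2)
step 5: (714, 83)  from 16·(43,5) + (26,3)
…
step 7: (1471, 171)  from 1·(757,88) + (714,83)
step 8: (2228, 259)  from 1·(1471,171) + (757,88)
step 9: (3699, 430)  from 1·(2228,259) + (1471,171)
→ (3699, 430).  Check: 3699²=13682601, 74·430²=13682600, difference 1.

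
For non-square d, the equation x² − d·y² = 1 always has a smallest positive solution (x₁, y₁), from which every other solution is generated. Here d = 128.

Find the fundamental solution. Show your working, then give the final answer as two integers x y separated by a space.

√128 → a₀=11, period (3,5,3,22); ℓ=4 even so k=3
a_0=11:  p_0=11·1+0=11,  q_0=11·0+1=1
…
a_2=5:  p_2=5·34+11=181,  q_2=5·3+1=16
a_3=3:  p_3=3·181+34=577,  q_3=3·16+3=51
fundamental: x₁=577, y₁=51  (since 332929 − 128·2601 = 1)

577 51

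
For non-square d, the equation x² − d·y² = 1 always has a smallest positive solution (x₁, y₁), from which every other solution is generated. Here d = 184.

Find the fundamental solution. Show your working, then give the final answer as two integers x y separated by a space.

d=184: √d = [13; 1,1,3,2,1,2,1,2,3,1,1,26] (ℓ=12, even), read p_11/q_11
i=0: a=13 ⇒ p=13, q=1
…
i=2: a=1 ⇒ p=27, q=2
i=3: a=3 ⇒ p=95, q=7
…
i=6: a=2 ⇒ p=841, q=62
…
i=9: a=3 ⇒ p=10594, q=781
i=10: a=1 ⇒ p=13741, q=1013
i=11: a=1 ⇒ p=24335, q=1794
fundamental: x₁=24335, y₁=1794  (since 592192225 − 184·3218436 = 1)

24335 1794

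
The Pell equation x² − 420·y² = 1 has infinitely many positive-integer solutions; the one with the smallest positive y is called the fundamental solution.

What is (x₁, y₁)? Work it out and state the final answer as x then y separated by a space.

[20; 2,40] for √420; ℓ=2 ⇒ convergent index 1
a_0=20:  p_0=20·1+0=20,  q_0=20·0+1=1
a_1=2:  p_1=2·20+1=41,  q_1=2·1+0=2
(x₁, y₁) = (41, 2);  41² − 420·2² = 1 ✓

41 2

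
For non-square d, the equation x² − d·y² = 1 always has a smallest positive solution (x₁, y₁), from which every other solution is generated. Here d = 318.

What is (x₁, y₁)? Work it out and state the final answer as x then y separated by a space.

√318 = [17; 1,4,1,34, …], period ℓ=4 (even) → k=3
step 0: (17, 1)  from 17·(1,0) + (0,1)
step 1: (18, 1)  from 1·(17,1) + (1,0)
step 2: (89, 5)  from 4·(18,1) + (17,1)
step 3: (107, 6)  from 1·(89,5) + (18,1)
→ (107, 6).  Check: 107²=11449, 318·6²=11448, difference 1.

107 6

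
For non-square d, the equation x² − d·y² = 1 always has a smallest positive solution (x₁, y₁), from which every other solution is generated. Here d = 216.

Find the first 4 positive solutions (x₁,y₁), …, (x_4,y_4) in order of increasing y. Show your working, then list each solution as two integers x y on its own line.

√216 → a₀=14, period (1,2,3,2,1,28); ℓ=6 even so k=5
a_0=14:  p_0=14·1+0=14,  q_0=14·0+1=1
…
a_3=3:  p_3=3·44+15=147,  q_3=3·3+1=10
a_4=2:  p_4=2·147+44=338,  q_4=2·10+3=23
a_5=1:  p_5=1·338+147=485,  q_5=1·23+10=33
fundamental: x₁=485, y₁=33  (since 235225 − 216·1089 = 1)
(x_2, y_2) = (485·485 + 216·33·33, 485·33 + 33·485) = (470449, 32010)
(x_3, y_3) = (485·470449 + 216·33·32010, 485·32010 + 33·470449) = (456335045, 31049667)
(x_4, y_4) = (485·456335045 + 216·33·31049667, 485·31049667 + 33·456335045) = (442644523201, 30118144980)

485 33
470449 32010
456335045 31049667
442644523201 30118144980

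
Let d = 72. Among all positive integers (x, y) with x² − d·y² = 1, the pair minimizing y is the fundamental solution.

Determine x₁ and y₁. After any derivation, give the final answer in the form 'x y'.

[8; 2,16] for √72; ℓ=2 ⇒ convergent index 1
k=0  a_k=8  p_k/q_k = 8/1
k=1  a_k=2  p_k/q_k = 17/2
fundamental: x₁=17, y₁=2  (since 289 − 72·4 = 1)

17 2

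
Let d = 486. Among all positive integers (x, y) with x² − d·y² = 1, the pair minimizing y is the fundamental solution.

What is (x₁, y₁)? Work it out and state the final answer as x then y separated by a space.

[22; 22,44] for √486; ℓ=2 ⇒ convergent index 1
k=0  a_k=22  p_k/q_k = 22/1
k=1  a_k=22  p_k/q_k = 485/22
(x₁, y₁) = (485, 22);  485² − 486·22² = 1 ✓

485 22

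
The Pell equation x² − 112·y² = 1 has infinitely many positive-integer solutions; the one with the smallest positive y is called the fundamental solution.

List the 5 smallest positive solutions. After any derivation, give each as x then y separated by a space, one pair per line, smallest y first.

127 12
32257 3048
8193151 774180
2081028097 196638672
528572943487 49945448508

√112 = [10; 1,1,2,1,1,20, …], period ℓ=6 (even) → k=5
a_0=10:  p_0=10·1+0=10,  q_0=10·0+1=1
…
a_3=2:  p_3=2·21+11=53,  q_3=2·2+1=5
a_4=1:  p_4=1·53+21=74,  q_4=1·5+2=7
a_5=1:  p_5=1·74+53=127,  q_5=1·7+5=12
fundamental: x₁=127, y₁=12  (since 16129 − 112·144 = 1)
(x_2, y_2) = (127·127 + 112·12·12, 127·12 + 12·127) = (32257, 3048)
(x_3, y_3) = (127·32257 + 112·12·3048, 127·3048 + 12·32257) = (8193151, 774180)
(x_4, y_4) = (127·8193151 + 112·12·774180, 127·774180 + 12·8193151) = (2081028097, 196638672)
(x_5, y_5) = (127·2081028097 + 112·12·196638672, 127·196638672 + 12·2081028097) = (528572943487, 49945448508)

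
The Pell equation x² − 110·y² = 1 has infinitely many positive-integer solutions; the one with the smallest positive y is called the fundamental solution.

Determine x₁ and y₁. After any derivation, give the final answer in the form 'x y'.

√110 → a₀=10, period (2,20); ℓ=2 even so k=1
a_0=10:  p_0=10·1+0=10,  q_0=10·0+1=1
a_1=2:  p_1=2·10+1=21,  q_1=2·1+0=2
(x₁, y₁) = (21, 2);  21² − 110·2² = 1 ✓

21 2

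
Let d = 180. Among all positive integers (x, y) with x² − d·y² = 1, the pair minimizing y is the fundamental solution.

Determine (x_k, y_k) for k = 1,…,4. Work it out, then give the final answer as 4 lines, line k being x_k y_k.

161 12
51841 3864
16692641 1244196
5374978561 400627248

√180 = [13; 2,2,2,26, …], period ℓ=4 (even) → k=3
k=0  a_k=13  p_k/q_k = 13/1
k=1  a_k=2  p_k/q_k = 27/2
k=2  a_k=2  p_k/q_k = 67/5
k=3  a_k=2  p_k/q_k = 161/12
fundamental: x₁=161, y₁=12  (since 25921 − 180·144 = 1)
k=2:  x_2 = 161·161+180·12·12 = 51841,  y_2 = 161·12+12·161 = 3864
k=3:  x_3 = 161·51841+180·12·3864 = 16692641,  y_3 = 161·3864+12·51841 = 1244196
k=4:  x_4 = 161·16692641+180·12·1244196 = 5374978561,  y_4 = 161·1244196+12·16692641 = 400627248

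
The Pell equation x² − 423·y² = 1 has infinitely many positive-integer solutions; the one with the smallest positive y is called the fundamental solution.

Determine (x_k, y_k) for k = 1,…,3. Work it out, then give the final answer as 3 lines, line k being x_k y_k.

4607 224
42448897 2063936
391124132351 19017106080

d=423: √d = [20; 1,1,3,4,3,1,1,40] (ℓ=8, even), read p_7/q_7
step 0: (20, 1)  from 20·(1,0) + (0,1)
step 1: (21, 1)  from 1·(20,1) + (1,0)
step 2: (41, 2)  from 1·(21,1) + (20,1)
step 3: (144, 7)  from 3·(41,2) + (21,1)
…
step 5: (1995, 97)  from 3·(617,30) + (144,7)
step 6: (2612, 127)  from 1·(1995,97) + (617,30)
step 7: (4607, 224)  from 1·(2612,127) + (1995,97)
fundamental: x₁=4607, y₁=224  (since 21224449 − 423·50176 = 1)
(x_2, y_2) = (4607·4607 + 423·224·224, 4607·224 + 224·4607) = (42448897, 2063936)
(x_3, y_3) = (4607·42448897 + 423·224·2063936, 4607·2063936 + 224·42448897) = (391124132351, 19017106080)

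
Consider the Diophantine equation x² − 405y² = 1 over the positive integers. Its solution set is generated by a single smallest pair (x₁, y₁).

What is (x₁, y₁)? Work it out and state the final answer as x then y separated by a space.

√405 → a₀=20, period (8,40); ℓ=2 even so k=1
i=0: a=20 ⇒ p=20, q=1
i=1: a=8 ⇒ p=161, q=8
(x₁, y₁) = (161, 8);  161² − 405·8² = 1 ✓

161 8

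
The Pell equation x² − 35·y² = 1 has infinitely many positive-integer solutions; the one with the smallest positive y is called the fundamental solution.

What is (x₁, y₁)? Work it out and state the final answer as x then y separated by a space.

√35 → a₀=5, period (1,10); ℓ=2 even so k=1
k=0  a_k=5  p_k/q_k = 5/1
k=1  a_k=1  p_k/q_k = 6/1
fundamental: x₁=6, y₁=1  (since 36 − 35·1 = 1)

6 1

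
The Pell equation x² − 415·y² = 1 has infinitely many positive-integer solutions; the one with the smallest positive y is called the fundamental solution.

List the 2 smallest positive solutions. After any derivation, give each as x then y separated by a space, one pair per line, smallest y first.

18412804 903849
678062702284831 33284788965192

[20; 2,1,2,4,6,…,1,2,40] for √415; ℓ=16 ⇒ convergent index 15
i=0: a=20 ⇒ p=20, q=1
i=1: a=2 ⇒ p=41, q=2
i=2: a=1 ⇒ p=61, q=3
…
i=5: a=6 ⇒ p=4441, q=218
…
i=7: a=1 ⇒ p=9595, q=471
i=8: a=3 ⇒ p=33939, q=1666
…
i=11: a=6 ⇒ p=508372, q=24955
i=12: a=4 ⇒ p=2110961, q=103623
…
i=14: a=1 ⇒ p=6841255, q=335824
i=15: a=2 ⇒ p=18412804, q=903849
(x₁, y₁) = (18412804, 903849);  18412804² − 415·903849² = 1 ✓
(x_2, y_2) = (18412804·18412804 + 415·903849·903849, 18412804·903849 + 903849·18412804) = (678062702284831, 33284788965192)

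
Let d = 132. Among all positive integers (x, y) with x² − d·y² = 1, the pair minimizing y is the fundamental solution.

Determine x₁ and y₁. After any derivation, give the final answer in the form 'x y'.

[11; 2,22] for √132; ℓ=2 ⇒ convergent index 1
a_0=11:  p_0=11·1+0=11,  q_0=11·0+1=1
a_1=2:  p_1=2·11+1=23,  q_1=2·1+0=2
fundamental: x₁=23, y₁=2  (since 529 − 132·4 = 1)

23 2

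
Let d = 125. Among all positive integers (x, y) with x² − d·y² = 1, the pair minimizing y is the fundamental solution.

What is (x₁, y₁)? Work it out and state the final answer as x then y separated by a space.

930249 83204

d=125: √d = [11; 5,1,1,5,22] (ℓ=5, odd), read p_9/q_9
k=0  a_k=11  p_k/q_k = 11/1
…
k=2  a_k=1  p_k/q_k = 67/6
k=3  a_k=1  p_k/q_k = 123/11
…
k=5  a_k=22  p_k/q_k = 15127/1353
…
k=7  a_k=1  p_k/q_k = 91444/8179
k=8  a_k=1  p_k/q_k = 167761/15005
k=9  a_k=5  p_k/q_k = 930249/83204
fundamental: x₁=930249, y₁=83204  (since 865363202001 − 125·6922905616 = 1)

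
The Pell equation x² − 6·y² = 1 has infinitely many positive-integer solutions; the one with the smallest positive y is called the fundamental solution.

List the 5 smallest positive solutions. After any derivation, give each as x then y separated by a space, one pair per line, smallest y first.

[2; 2,4] for √6; ℓ=2 ⇒ convergent index 1
a_0=2:  p_0=2·1+0=2,  q_0=2·0+1=1
a_1=2:  p_1=2·2+1=5,  q_1=2·1+0=2
(x₁, y₁) = (5, 2);  5² − 6·2² = 1 ✓
k=2:  x_2 = 5·5+6·2·2 = 49,  y_2 = 5·2+2·5 = 20
k=3:  x_3 = 5·49+6·2·20 = 485,  y_3 = 5·20+2·49 = 198
k=4:  x_4 = 5·485+6·2·198 = 4801,  y_4 = 5·198+2·485 = 1960
k=5:  x_5 = 5·4801+6·2·1960 = 47525,  y_5 = 5·1960+2·4801 = 19402

5 2
49 20
485 198
4801 1960
47525 19402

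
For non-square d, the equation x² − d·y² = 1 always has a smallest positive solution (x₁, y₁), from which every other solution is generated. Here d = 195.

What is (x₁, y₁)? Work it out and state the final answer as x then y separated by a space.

14 1

[13; 1,26] for √195; ℓ=2 ⇒ convergent index 1
k=0  a_k=13  p_k/q_k = 13/1
k=1  a_k=1  p_k/q_k = 14/1
→ (14, 1).  Check: 14²=196, 195·1²=195, difference 1.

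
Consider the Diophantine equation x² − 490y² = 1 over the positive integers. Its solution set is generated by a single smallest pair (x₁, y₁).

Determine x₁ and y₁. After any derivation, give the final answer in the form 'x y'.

1039681 46968

√490 → a₀=22, period (7,2,1,4,4,4,1,2,7,44); ℓ=10 even so k=9
a_0=22:  p_0=22·1+0=22,  q_0=22·0+1=1
a_1=7:  p_1=7·22+1=155,  q_1=7·1+0=7
a_2=2:  p_2=2·155+22=332,  q_2=2·7+1=15
a_3=1:  p_3=1·332+155=487,  q_3=1·15+7=22
a_4=4:  p_4=4·487+332=2280,  q_4=4·22+15=103
a_5=4:  p_5=4·2280+487=9607,  q_5=4·103+22=434
…
a_7=1:  p_7=1·40708+9607=50315,  q_7=1·1839+434=2273
a_8=2:  p_8=2·50315+40708=141338,  q_8=2·2273+1839=6385
a_9=7:  p_9=7·141338+50315=1039681,  q_9=7·6385+2273=46968
(x₁, y₁) = (1039681, 46968);  1039681² − 490·46968² = 1 ✓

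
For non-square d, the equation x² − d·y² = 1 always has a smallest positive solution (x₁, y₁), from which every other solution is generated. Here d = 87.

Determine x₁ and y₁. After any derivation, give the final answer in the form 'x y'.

d=87: √d = [9; 3,18] (ℓ=2, even), read p_1/q_1
k=0  a_k=9  p_k/q_k = 9/1
k=1  a_k=3  p_k/q_k = 28/3
→ (28, 3).  Check: 28²=784, 87·3²=783, difference 1.

28 3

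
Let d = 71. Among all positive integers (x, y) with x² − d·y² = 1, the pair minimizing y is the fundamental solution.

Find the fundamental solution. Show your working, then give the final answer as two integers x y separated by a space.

√71 = [8; 2,2,1,7,1,2,2,16, …], period ℓ=8 (even) → k=7
i=0: a=8 ⇒ p=8, q=1
i=1: a=2 ⇒ p=17, q=2
i=2: a=2 ⇒ p=42, q=5
i=3: a=1 ⇒ p=59, q=7
i=4: a=7 ⇒ p=455, q=54
i=5: a=1 ⇒ p=514, q=61
i=6: a=2 ⇒ p=1483, q=176
i=7: a=2 ⇒ p=3480, q=413
(x₁, y₁) = (3480, 413);  3480² − 71·413² = 1 ✓

3480 413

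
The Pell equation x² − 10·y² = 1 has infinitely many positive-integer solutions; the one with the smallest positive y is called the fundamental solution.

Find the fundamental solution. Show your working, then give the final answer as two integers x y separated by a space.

19 6

[3; 6] for √10; ℓ=1 ⇒ convergent index 1
k=0  a_k=3  p_k/q_k = 3/1
k=1  a_k=6  p_k/q_k = 19/6
(x₁, y₁) = (19, 6);  19² − 10·6² = 1 ✓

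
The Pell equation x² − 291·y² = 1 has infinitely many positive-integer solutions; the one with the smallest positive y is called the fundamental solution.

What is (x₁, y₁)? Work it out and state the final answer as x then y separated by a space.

290 17

[17; 17,34] for √291; ℓ=2 ⇒ convergent index 1
i=0: a=17 ⇒ p=17, q=1
i=1: a=17 ⇒ p=290, q=17
fundamental: x₁=290, y₁=17  (since 84100 − 291·289 = 1)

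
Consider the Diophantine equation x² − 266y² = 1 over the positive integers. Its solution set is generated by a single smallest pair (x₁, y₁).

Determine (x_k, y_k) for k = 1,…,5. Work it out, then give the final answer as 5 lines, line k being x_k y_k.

685 42
938449 57540
1285674445 78829758
1761373051201 107996710920
2413079794470925 147955415130642

√266 = [16; 3,4,3,32, …], period ℓ=4 (even) → k=3
i=0: a=16 ⇒ p=16, q=1
i=1: a=3 ⇒ p=49, q=3
i=2: a=4 ⇒ p=212, q=13
i=3: a=3 ⇒ p=685, q=42
→ (685, 42).  Check: 685²=469225, 266·42²=469224, difference 1.
k=2:  x_2 = 685·685+266·42·42 = 938449,  y_2 = 685·42+42·685 = 57540
k=3:  x_3 = 685·938449+266·42·57540 = 1285674445,  y_3 = 685·57540+42·938449 = 78829758
k=4:  x_4 = 685·1285674445+266·42·78829758 = 1761373051201,  y_4 = 685·78829758+42·1285674445 = 107996710920
k=5:  x_5 = 685·1761373051201+266·42·107996710920 = 2413079794470925,  y_5 = 685·107996710920+42·1761373051201 = 147955415130642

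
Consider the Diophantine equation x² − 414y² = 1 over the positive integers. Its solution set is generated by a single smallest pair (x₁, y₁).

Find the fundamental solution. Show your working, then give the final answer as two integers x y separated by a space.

24335 1196

d=414: √d = [20; 2,1,7,2,7,1,2,40] (ℓ=8, even), read p_7/q_7
step 0: (20, 1)  from 20·(1,0) + (0,1)
step 1: (41, 2)  from 2·(20,1) + (1,0)
step 2: (61, 3)  from 1·(41,2) + (20,1)
…
step 4: (997, 49)  from 2·(468,23) + (61,3)
…
step 6: (8444, 415)  from 1·(7447,366) + (997,49)
step 7: (24335, 1196)  from 2·(8444,415) + (7447,366)
(x₁, y₁) = (24335, 1196);  24335² − 414·1196² = 1 ✓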